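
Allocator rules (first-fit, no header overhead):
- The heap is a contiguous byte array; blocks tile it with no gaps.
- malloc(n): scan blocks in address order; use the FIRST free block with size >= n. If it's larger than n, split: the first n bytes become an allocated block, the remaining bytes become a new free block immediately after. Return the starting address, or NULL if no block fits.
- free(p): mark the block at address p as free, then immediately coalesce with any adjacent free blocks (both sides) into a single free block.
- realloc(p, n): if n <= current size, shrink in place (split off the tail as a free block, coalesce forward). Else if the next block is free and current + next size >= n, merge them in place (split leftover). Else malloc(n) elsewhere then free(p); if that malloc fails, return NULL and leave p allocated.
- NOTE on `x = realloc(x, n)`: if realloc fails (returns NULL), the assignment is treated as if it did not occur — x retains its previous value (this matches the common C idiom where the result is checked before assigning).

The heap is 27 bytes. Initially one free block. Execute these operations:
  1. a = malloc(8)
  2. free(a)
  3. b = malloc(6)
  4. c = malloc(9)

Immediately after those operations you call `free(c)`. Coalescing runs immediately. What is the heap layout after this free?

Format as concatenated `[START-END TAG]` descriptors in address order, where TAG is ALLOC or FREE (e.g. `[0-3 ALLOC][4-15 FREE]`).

Op 1: a = malloc(8) -> a = 0; heap: [0-7 ALLOC][8-26 FREE]
Op 2: free(a) -> (freed a); heap: [0-26 FREE]
Op 3: b = malloc(6) -> b = 0; heap: [0-5 ALLOC][6-26 FREE]
Op 4: c = malloc(9) -> c = 6; heap: [0-5 ALLOC][6-14 ALLOC][15-26 FREE]
free(c): c = 6 -> block [6-14 ALLOC]; mark free, coalesce with adjacent free neighbors -> [0-5 ALLOC][6-26 FREE]

Answer: [0-5 ALLOC][6-26 FREE]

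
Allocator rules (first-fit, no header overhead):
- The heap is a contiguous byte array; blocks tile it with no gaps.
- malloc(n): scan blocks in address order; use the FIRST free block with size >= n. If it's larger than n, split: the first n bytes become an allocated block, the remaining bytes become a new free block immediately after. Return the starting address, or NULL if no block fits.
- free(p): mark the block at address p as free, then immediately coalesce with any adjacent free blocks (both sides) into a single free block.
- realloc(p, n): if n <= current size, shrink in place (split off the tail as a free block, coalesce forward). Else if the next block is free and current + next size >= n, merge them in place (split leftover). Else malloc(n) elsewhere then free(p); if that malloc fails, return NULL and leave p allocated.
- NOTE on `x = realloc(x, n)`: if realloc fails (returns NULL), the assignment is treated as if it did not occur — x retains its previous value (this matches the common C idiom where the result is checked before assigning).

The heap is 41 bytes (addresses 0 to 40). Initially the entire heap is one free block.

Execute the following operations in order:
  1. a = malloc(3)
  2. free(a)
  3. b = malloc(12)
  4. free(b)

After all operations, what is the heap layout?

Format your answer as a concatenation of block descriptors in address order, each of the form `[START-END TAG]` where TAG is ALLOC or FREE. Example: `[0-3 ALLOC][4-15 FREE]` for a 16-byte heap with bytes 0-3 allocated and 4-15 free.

Op 1: a = malloc(3) -> a = 0; heap: [0-2 ALLOC][3-40 FREE]
Op 2: free(a) -> (freed a); heap: [0-40 FREE]
Op 3: b = malloc(12) -> b = 0; heap: [0-11 ALLOC][12-40 FREE]
Op 4: free(b) -> (freed b); heap: [0-40 FREE]

Answer: [0-40 FREE]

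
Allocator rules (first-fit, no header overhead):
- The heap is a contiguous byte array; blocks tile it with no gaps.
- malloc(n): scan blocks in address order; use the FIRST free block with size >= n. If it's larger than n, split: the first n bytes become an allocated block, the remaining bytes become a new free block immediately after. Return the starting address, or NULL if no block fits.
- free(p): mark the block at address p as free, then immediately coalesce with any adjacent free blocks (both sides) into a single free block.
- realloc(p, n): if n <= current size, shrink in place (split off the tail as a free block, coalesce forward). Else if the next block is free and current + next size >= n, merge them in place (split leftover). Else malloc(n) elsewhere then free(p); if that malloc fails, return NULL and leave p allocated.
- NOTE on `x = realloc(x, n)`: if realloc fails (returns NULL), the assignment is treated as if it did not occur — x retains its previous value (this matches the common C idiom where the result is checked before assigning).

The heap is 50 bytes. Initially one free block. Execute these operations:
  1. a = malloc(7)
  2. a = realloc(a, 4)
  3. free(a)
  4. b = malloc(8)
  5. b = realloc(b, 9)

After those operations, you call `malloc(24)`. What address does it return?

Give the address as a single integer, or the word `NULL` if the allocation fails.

Op 1: a = malloc(7) -> a = 0; heap: [0-6 ALLOC][7-49 FREE]
Op 2: a = realloc(a, 4) -> a = 0; heap: [0-3 ALLOC][4-49 FREE]
Op 3: free(a) -> (freed a); heap: [0-49 FREE]
Op 4: b = malloc(8) -> b = 0; heap: [0-7 ALLOC][8-49 FREE]
Op 5: b = realloc(b, 9) -> b = 0; heap: [0-8 ALLOC][9-49 FREE]
malloc(24): first-fit scan over [0-8 ALLOC][9-49 FREE] -> 9

Answer: 9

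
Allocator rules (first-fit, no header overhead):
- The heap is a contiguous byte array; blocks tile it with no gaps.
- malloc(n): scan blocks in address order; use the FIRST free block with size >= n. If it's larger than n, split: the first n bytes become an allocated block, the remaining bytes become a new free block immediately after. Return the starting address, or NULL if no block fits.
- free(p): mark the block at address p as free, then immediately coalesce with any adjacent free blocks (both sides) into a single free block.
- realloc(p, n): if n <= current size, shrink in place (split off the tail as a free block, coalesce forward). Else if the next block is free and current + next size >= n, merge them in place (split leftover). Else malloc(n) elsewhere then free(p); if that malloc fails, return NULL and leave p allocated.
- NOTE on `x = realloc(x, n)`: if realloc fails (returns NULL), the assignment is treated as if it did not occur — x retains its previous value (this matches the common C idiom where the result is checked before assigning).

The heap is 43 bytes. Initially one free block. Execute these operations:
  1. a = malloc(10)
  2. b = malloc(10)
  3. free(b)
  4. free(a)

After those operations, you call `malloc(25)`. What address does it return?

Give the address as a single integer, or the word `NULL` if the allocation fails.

Op 1: a = malloc(10) -> a = 0; heap: [0-9 ALLOC][10-42 FREE]
Op 2: b = malloc(10) -> b = 10; heap: [0-9 ALLOC][10-19 ALLOC][20-42 FREE]
Op 3: free(b) -> (freed b); heap: [0-9 ALLOC][10-42 FREE]
Op 4: free(a) -> (freed a); heap: [0-42 FREE]
malloc(25): first-fit scan over [0-42 FREE] -> 0

Answer: 0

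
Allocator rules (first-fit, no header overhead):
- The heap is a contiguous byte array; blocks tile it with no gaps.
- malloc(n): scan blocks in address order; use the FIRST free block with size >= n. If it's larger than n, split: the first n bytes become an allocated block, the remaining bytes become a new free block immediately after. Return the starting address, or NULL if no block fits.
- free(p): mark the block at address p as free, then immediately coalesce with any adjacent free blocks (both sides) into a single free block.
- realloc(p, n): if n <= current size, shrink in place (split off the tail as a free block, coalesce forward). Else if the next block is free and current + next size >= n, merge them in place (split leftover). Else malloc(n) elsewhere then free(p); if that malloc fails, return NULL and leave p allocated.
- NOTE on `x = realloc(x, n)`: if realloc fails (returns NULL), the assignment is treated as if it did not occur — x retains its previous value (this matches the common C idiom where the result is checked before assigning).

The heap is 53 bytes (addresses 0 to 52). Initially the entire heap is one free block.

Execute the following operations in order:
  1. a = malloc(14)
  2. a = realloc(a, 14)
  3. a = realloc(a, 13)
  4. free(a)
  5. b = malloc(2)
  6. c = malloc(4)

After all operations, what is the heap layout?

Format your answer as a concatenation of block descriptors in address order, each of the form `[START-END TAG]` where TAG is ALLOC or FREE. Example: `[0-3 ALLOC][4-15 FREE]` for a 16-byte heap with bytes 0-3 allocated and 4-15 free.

Answer: [0-1 ALLOC][2-5 ALLOC][6-52 FREE]

Derivation:
Op 1: a = malloc(14) -> a = 0; heap: [0-13 ALLOC][14-52 FREE]
Op 2: a = realloc(a, 14) -> a = 0; heap: [0-13 ALLOC][14-52 FREE]
Op 3: a = realloc(a, 13) -> a = 0; heap: [0-12 ALLOC][13-52 FREE]
Op 4: free(a) -> (freed a); heap: [0-52 FREE]
Op 5: b = malloc(2) -> b = 0; heap: [0-1 ALLOC][2-52 FREE]
Op 6: c = malloc(4) -> c = 2; heap: [0-1 ALLOC][2-5 ALLOC][6-52 FREE]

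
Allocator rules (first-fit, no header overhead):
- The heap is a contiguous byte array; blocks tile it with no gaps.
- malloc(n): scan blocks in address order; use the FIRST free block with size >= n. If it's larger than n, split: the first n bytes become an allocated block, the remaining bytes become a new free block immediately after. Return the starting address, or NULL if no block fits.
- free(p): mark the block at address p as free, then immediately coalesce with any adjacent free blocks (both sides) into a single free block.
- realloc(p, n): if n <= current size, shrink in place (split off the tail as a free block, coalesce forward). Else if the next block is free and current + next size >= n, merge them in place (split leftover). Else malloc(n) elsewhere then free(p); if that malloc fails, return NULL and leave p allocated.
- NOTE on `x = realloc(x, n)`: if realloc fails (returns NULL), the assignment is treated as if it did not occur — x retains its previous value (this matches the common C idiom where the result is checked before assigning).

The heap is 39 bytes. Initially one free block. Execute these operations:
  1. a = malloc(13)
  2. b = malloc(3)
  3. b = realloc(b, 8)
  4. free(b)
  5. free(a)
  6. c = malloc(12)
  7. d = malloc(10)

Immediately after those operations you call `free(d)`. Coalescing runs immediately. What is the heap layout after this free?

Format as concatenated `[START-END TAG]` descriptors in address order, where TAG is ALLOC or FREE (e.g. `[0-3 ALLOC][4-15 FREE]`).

Op 1: a = malloc(13) -> a = 0; heap: [0-12 ALLOC][13-38 FREE]
Op 2: b = malloc(3) -> b = 13; heap: [0-12 ALLOC][13-15 ALLOC][16-38 FREE]
Op 3: b = realloc(b, 8) -> b = 13; heap: [0-12 ALLOC][13-20 ALLOC][21-38 FREE]
Op 4: free(b) -> (freed b); heap: [0-12 ALLOC][13-38 FREE]
Op 5: free(a) -> (freed a); heap: [0-38 FREE]
Op 6: c = malloc(12) -> c = 0; heap: [0-11 ALLOC][12-38 FREE]
Op 7: d = malloc(10) -> d = 12; heap: [0-11 ALLOC][12-21 ALLOC][22-38 FREE]
free(d): d = 12 -> block [12-21 ALLOC]; mark free, coalesce with adjacent free neighbors -> [0-11 ALLOC][12-38 FREE]

Answer: [0-11 ALLOC][12-38 FREE]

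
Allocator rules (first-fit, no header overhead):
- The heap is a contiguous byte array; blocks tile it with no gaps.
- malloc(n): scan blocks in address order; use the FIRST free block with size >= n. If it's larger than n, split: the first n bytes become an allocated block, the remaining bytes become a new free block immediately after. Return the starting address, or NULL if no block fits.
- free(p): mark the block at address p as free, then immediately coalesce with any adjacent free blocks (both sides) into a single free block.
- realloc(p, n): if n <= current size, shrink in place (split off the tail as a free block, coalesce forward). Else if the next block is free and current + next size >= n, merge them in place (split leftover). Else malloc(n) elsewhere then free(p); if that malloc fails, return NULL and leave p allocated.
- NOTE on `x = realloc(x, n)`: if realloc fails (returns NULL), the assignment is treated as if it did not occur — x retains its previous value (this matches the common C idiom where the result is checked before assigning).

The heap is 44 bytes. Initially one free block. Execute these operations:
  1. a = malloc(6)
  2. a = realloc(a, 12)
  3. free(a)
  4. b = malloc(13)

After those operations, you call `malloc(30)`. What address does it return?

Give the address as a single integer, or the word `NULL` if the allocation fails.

Answer: 13

Derivation:
Op 1: a = malloc(6) -> a = 0; heap: [0-5 ALLOC][6-43 FREE]
Op 2: a = realloc(a, 12) -> a = 0; heap: [0-11 ALLOC][12-43 FREE]
Op 3: free(a) -> (freed a); heap: [0-43 FREE]
Op 4: b = malloc(13) -> b = 0; heap: [0-12 ALLOC][13-43 FREE]
malloc(30): first-fit scan over [0-12 ALLOC][13-43 FREE] -> 13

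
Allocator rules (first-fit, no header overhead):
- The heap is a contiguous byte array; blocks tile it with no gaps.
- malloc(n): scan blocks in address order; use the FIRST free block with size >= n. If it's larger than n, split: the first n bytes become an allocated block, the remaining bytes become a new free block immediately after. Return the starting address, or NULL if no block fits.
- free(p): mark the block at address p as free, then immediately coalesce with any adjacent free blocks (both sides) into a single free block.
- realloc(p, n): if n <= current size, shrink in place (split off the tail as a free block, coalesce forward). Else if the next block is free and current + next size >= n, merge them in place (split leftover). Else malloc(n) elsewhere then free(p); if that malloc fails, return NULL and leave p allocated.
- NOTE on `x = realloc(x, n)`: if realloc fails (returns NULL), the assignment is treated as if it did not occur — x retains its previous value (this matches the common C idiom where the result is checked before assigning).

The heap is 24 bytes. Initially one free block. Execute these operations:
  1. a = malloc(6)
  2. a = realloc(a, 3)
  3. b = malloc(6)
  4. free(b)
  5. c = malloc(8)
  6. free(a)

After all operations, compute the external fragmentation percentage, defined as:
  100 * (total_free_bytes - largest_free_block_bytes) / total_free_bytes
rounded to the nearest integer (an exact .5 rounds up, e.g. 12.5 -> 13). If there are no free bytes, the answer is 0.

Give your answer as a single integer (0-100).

Answer: 19

Derivation:
Op 1: a = malloc(6) -> a = 0; heap: [0-5 ALLOC][6-23 FREE]
Op 2: a = realloc(a, 3) -> a = 0; heap: [0-2 ALLOC][3-23 FREE]
Op 3: b = malloc(6) -> b = 3; heap: [0-2 ALLOC][3-8 ALLOC][9-23 FREE]
Op 4: free(b) -> (freed b); heap: [0-2 ALLOC][3-23 FREE]
Op 5: c = malloc(8) -> c = 3; heap: [0-2 ALLOC][3-10 ALLOC][11-23 FREE]
Op 6: free(a) -> (freed a); heap: [0-2 FREE][3-10 ALLOC][11-23 FREE]
Free blocks: [3 13] total_free=16 largest=13 -> 100*(16-13)/16 = 300/16 = 18.75 -> rounds to 19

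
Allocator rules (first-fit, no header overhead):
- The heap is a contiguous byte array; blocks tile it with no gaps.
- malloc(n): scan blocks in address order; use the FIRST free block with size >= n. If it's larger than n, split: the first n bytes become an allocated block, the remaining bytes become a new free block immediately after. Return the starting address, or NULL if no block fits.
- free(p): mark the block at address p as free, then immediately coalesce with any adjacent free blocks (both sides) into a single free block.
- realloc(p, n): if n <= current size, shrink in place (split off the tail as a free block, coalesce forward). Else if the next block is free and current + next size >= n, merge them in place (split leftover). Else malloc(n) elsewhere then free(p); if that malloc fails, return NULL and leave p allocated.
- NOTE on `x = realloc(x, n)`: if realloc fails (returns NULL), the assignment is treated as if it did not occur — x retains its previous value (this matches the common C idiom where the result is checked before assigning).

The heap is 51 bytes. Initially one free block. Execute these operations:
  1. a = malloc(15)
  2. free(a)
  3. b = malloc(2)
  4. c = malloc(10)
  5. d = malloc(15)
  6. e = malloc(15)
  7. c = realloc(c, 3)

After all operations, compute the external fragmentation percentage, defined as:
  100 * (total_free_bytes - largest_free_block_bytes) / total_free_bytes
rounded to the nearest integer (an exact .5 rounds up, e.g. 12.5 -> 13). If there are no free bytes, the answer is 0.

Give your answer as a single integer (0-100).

Op 1: a = malloc(15) -> a = 0; heap: [0-14 ALLOC][15-50 FREE]
Op 2: free(a) -> (freed a); heap: [0-50 FREE]
Op 3: b = malloc(2) -> b = 0; heap: [0-1 ALLOC][2-50 FREE]
Op 4: c = malloc(10) -> c = 2; heap: [0-1 ALLOC][2-11 ALLOC][12-50 FREE]
Op 5: d = malloc(15) -> d = 12; heap: [0-1 ALLOC][2-11 ALLOC][12-26 ALLOC][27-50 FREE]
Op 6: e = malloc(15) -> e = 27; heap: [0-1 ALLOC][2-11 ALLOC][12-26 ALLOC][27-41 ALLOC][42-50 FREE]
Op 7: c = realloc(c, 3) -> c = 2; heap: [0-1 ALLOC][2-4 ALLOC][5-11 FREE][12-26 ALLOC][27-41 ALLOC][42-50 FREE]
Free blocks: [7 9] total_free=16 largest=9 -> 100*(16-9)/16 = 700/16 = 43.75 -> rounds to 44

Answer: 44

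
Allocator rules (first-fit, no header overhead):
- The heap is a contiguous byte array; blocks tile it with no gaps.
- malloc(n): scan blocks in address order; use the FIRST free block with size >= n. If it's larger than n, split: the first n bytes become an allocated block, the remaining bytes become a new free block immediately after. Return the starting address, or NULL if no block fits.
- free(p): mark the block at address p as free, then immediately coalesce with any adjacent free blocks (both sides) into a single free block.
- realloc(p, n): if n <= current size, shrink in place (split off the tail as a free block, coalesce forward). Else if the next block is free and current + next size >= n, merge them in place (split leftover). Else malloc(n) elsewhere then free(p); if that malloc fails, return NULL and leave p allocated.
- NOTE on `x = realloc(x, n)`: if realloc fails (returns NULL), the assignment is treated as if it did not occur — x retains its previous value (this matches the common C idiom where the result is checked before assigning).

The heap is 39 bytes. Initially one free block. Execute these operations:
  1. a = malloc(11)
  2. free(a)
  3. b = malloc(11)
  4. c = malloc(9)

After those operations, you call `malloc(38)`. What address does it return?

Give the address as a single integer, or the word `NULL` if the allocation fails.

Answer: NULL

Derivation:
Op 1: a = malloc(11) -> a = 0; heap: [0-10 ALLOC][11-38 FREE]
Op 2: free(a) -> (freed a); heap: [0-38 FREE]
Op 3: b = malloc(11) -> b = 0; heap: [0-10 ALLOC][11-38 FREE]
Op 4: c = malloc(9) -> c = 11; heap: [0-10 ALLOC][11-19 ALLOC][20-38 FREE]
malloc(38): first-fit scan over [0-10 ALLOC][11-19 ALLOC][20-38 FREE] -> NULL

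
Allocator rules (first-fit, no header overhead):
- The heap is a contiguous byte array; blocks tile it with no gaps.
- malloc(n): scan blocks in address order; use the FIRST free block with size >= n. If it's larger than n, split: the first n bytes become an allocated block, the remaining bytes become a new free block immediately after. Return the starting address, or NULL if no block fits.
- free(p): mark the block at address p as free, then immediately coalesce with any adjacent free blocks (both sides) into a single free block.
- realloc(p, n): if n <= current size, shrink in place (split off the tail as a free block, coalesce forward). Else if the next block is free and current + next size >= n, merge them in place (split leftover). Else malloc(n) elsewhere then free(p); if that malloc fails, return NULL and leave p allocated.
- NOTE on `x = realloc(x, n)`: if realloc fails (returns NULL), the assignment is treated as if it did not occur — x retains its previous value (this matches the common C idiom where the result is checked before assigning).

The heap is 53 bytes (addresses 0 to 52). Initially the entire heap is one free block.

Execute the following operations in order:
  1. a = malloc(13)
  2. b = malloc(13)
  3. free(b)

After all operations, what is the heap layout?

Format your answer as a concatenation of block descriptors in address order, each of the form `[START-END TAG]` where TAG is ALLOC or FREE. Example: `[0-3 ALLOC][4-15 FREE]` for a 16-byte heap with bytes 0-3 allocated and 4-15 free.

Op 1: a = malloc(13) -> a = 0; heap: [0-12 ALLOC][13-52 FREE]
Op 2: b = malloc(13) -> b = 13; heap: [0-12 ALLOC][13-25 ALLOC][26-52 FREE]
Op 3: free(b) -> (freed b); heap: [0-12 ALLOC][13-52 FREE]

Answer: [0-12 ALLOC][13-52 FREE]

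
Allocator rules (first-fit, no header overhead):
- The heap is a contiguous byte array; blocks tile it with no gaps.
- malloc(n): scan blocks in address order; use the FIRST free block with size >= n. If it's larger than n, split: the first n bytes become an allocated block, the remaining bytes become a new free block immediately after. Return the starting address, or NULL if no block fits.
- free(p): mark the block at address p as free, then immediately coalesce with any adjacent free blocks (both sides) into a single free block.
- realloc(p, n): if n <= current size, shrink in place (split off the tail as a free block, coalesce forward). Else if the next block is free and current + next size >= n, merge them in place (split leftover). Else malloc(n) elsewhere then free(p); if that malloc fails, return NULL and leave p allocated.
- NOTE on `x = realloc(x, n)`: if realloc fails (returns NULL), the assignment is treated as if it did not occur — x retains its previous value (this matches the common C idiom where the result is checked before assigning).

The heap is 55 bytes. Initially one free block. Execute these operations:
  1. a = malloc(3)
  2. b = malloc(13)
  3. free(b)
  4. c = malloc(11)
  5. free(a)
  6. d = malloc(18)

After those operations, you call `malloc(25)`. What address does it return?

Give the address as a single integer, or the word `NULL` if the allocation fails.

Answer: NULL

Derivation:
Op 1: a = malloc(3) -> a = 0; heap: [0-2 ALLOC][3-54 FREE]
Op 2: b = malloc(13) -> b = 3; heap: [0-2 ALLOC][3-15 ALLOC][16-54 FREE]
Op 3: free(b) -> (freed b); heap: [0-2 ALLOC][3-54 FREE]
Op 4: c = malloc(11) -> c = 3; heap: [0-2 ALLOC][3-13 ALLOC][14-54 FREE]
Op 5: free(a) -> (freed a); heap: [0-2 FREE][3-13 ALLOC][14-54 FREE]
Op 6: d = malloc(18) -> d = 14; heap: [0-2 FREE][3-13 ALLOC][14-31 ALLOC][32-54 FREE]
malloc(25): first-fit scan over [0-2 FREE][3-13 ALLOC][14-31 ALLOC][32-54 FREE] -> NULL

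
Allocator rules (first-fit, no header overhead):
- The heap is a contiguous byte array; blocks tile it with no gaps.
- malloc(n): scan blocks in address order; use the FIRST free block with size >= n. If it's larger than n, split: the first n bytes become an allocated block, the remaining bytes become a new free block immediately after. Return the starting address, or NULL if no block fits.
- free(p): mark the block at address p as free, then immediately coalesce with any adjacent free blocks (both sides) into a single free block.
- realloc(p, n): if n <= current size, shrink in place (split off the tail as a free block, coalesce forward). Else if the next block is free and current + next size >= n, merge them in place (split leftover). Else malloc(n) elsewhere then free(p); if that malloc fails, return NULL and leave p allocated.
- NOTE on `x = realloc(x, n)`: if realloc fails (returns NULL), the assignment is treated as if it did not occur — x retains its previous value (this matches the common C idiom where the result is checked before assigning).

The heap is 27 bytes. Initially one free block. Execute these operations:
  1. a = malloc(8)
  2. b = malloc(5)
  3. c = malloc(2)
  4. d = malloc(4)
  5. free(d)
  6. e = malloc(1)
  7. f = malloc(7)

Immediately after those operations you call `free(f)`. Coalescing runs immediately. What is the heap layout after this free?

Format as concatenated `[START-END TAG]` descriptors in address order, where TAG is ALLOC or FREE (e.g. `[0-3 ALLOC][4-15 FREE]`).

Answer: [0-7 ALLOC][8-12 ALLOC][13-14 ALLOC][15-15 ALLOC][16-26 FREE]

Derivation:
Op 1: a = malloc(8) -> a = 0; heap: [0-7 ALLOC][8-26 FREE]
Op 2: b = malloc(5) -> b = 8; heap: [0-7 ALLOC][8-12 ALLOC][13-26 FREE]
Op 3: c = malloc(2) -> c = 13; heap: [0-7 ALLOC][8-12 ALLOC][13-14 ALLOC][15-26 FREE]
Op 4: d = malloc(4) -> d = 15; heap: [0-7 ALLOC][8-12 ALLOC][13-14 ALLOC][15-18 ALLOC][19-26 FREE]
Op 5: free(d) -> (freed d); heap: [0-7 ALLOC][8-12 ALLOC][13-14 ALLOC][15-26 FREE]
Op 6: e = malloc(1) -> e = 15; heap: [0-7 ALLOC][8-12 ALLOC][13-14 ALLOC][15-15 ALLOC][16-26 FREE]
Op 7: f = malloc(7) -> f = 16; heap: [0-7 ALLOC][8-12 ALLOC][13-14 ALLOC][15-15 ALLOC][16-22 ALLOC][23-26 FREE]
free(f): f = 16 -> block [16-22 ALLOC]; mark free, coalesce with adjacent free neighbors -> [0-7 ALLOC][8-12 ALLOC][13-14 ALLOC][15-15 ALLOC][16-26 FREE]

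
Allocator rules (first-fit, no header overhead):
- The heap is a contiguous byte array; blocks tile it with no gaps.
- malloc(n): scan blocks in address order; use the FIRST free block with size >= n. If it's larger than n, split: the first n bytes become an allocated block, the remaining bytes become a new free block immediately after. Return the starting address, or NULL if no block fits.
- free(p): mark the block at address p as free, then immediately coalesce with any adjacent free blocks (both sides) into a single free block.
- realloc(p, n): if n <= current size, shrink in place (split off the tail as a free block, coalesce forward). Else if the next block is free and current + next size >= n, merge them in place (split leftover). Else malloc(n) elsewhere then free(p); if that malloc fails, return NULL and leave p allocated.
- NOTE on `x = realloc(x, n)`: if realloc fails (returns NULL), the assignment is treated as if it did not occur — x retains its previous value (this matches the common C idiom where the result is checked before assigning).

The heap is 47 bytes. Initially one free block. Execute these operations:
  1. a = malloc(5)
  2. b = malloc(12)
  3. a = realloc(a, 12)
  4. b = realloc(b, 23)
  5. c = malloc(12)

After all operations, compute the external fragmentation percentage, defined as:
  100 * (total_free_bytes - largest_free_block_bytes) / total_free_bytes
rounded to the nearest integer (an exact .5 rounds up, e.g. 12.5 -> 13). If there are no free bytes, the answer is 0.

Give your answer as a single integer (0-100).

Op 1: a = malloc(5) -> a = 0; heap: [0-4 ALLOC][5-46 FREE]
Op 2: b = malloc(12) -> b = 5; heap: [0-4 ALLOC][5-16 ALLOC][17-46 FREE]
Op 3: a = realloc(a, 12) -> a = 17; heap: [0-4 FREE][5-16 ALLOC][17-28 ALLOC][29-46 FREE]
Op 4: b = realloc(b, 23) -> NULL (b unchanged); heap: [0-4 FREE][5-16 ALLOC][17-28 ALLOC][29-46 FREE]
Op 5: c = malloc(12) -> c = 29; heap: [0-4 FREE][5-16 ALLOC][17-28 ALLOC][29-40 ALLOC][41-46 FREE]
Free blocks: [5 6] total_free=11 largest=6 -> 100*(11-6)/11 = 500/11 ≈ 45.455 -> rounds to 45

Answer: 45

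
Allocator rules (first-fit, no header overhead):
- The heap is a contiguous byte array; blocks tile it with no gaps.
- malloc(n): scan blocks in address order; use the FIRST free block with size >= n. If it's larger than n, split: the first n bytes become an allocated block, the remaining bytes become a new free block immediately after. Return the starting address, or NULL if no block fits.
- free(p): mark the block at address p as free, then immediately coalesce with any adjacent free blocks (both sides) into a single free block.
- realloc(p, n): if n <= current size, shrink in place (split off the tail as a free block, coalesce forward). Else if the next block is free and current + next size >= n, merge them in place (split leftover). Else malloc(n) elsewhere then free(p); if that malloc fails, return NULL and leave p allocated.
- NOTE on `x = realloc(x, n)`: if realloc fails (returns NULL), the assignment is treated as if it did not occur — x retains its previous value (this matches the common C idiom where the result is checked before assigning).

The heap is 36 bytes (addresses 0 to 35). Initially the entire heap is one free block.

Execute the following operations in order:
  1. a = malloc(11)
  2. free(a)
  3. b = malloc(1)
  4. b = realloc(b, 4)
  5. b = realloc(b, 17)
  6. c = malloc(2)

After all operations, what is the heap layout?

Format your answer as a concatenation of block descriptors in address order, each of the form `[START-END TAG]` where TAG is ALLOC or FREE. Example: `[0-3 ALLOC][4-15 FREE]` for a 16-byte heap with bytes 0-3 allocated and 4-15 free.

Op 1: a = malloc(11) -> a = 0; heap: [0-10 ALLOC][11-35 FREE]
Op 2: free(a) -> (freed a); heap: [0-35 FREE]
Op 3: b = malloc(1) -> b = 0; heap: [0-0 ALLOC][1-35 FREE]
Op 4: b = realloc(b, 4) -> b = 0; heap: [0-3 ALLOC][4-35 FREE]
Op 5: b = realloc(b, 17) -> b = 0; heap: [0-16 ALLOC][17-35 FREE]
Op 6: c = malloc(2) -> c = 17; heap: [0-16 ALLOC][17-18 ALLOC][19-35 FREE]

Answer: [0-16 ALLOC][17-18 ALLOC][19-35 FREE]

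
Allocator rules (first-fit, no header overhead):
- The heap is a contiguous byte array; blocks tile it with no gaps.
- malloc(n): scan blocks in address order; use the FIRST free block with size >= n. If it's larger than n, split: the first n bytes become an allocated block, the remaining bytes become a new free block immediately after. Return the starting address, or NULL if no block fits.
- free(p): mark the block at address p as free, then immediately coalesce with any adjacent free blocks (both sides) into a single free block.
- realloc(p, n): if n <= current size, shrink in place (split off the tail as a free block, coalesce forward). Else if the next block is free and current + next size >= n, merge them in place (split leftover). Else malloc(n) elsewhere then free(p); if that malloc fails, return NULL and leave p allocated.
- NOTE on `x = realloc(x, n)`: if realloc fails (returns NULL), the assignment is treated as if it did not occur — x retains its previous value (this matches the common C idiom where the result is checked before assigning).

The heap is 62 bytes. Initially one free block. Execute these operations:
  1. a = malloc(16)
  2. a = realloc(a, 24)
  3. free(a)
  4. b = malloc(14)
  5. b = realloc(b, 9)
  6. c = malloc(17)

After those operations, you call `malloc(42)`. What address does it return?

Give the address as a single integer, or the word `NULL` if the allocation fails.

Answer: NULL

Derivation:
Op 1: a = malloc(16) -> a = 0; heap: [0-15 ALLOC][16-61 FREE]
Op 2: a = realloc(a, 24) -> a = 0; heap: [0-23 ALLOC][24-61 FREE]
Op 3: free(a) -> (freed a); heap: [0-61 FREE]
Op 4: b = malloc(14) -> b = 0; heap: [0-13 ALLOC][14-61 FREE]
Op 5: b = realloc(b, 9) -> b = 0; heap: [0-8 ALLOC][9-61 FREE]
Op 6: c = malloc(17) -> c = 9; heap: [0-8 ALLOC][9-25 ALLOC][26-61 FREE]
malloc(42): first-fit scan over [0-8 ALLOC][9-25 ALLOC][26-61 FREE] -> NULL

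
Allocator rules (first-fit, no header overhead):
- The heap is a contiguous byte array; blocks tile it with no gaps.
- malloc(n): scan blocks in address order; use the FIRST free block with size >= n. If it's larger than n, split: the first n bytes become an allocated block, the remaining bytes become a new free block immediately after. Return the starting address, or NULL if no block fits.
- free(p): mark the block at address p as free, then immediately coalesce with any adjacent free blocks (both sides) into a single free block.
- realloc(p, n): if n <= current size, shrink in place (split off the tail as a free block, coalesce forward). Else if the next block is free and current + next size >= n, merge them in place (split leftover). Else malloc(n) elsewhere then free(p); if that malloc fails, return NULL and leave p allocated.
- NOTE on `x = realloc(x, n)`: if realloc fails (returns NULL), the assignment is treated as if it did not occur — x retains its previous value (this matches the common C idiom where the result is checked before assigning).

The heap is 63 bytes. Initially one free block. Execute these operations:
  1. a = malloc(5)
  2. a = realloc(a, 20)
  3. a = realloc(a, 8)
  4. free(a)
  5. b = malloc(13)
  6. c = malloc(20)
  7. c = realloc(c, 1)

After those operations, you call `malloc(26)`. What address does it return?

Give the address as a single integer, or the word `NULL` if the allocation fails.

Answer: 14

Derivation:
Op 1: a = malloc(5) -> a = 0; heap: [0-4 ALLOC][5-62 FREE]
Op 2: a = realloc(a, 20) -> a = 0; heap: [0-19 ALLOC][20-62 FREE]
Op 3: a = realloc(a, 8) -> a = 0; heap: [0-7 ALLOC][8-62 FREE]
Op 4: free(a) -> (freed a); heap: [0-62 FREE]
Op 5: b = malloc(13) -> b = 0; heap: [0-12 ALLOC][13-62 FREE]
Op 6: c = malloc(20) -> c = 13; heap: [0-12 ALLOC][13-32 ALLOC][33-62 FREE]
Op 7: c = realloc(c, 1) -> c = 13; heap: [0-12 ALLOC][13-13 ALLOC][14-62 FREE]
malloc(26): first-fit scan over [0-12 ALLOC][13-13 ALLOC][14-62 FREE] -> 14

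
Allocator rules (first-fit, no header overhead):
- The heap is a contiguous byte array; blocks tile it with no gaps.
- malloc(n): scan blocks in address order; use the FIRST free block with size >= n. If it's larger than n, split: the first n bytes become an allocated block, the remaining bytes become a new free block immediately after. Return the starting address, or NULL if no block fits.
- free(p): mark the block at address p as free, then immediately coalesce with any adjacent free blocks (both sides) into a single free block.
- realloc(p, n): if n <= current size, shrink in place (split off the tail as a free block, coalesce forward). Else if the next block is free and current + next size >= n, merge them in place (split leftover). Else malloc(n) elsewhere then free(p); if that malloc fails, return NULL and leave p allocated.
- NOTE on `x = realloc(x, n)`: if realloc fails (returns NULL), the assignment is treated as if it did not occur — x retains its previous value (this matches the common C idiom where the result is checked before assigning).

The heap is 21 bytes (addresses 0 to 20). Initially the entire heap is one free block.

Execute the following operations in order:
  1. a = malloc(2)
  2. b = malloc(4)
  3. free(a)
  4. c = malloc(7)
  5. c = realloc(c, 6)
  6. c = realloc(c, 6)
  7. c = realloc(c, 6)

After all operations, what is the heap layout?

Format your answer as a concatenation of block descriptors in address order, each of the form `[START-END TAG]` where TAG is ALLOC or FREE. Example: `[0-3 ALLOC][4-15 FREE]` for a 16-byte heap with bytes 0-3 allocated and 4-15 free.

Answer: [0-1 FREE][2-5 ALLOC][6-11 ALLOC][12-20 FREE]

Derivation:
Op 1: a = malloc(2) -> a = 0; heap: [0-1 ALLOC][2-20 FREE]
Op 2: b = malloc(4) -> b = 2; heap: [0-1 ALLOC][2-5 ALLOC][6-20 FREE]
Op 3: free(a) -> (freed a); heap: [0-1 FREE][2-5 ALLOC][6-20 FREE]
Op 4: c = malloc(7) -> c = 6; heap: [0-1 FREE][2-5 ALLOC][6-12 ALLOC][13-20 FREE]
Op 5: c = realloc(c, 6) -> c = 6; heap: [0-1 FREE][2-5 ALLOC][6-11 ALLOC][12-20 FREE]
Op 6: c = realloc(c, 6) -> c = 6; heap: [0-1 FREE][2-5 ALLOC][6-11 ALLOC][12-20 FREE]
Op 7: c = realloc(c, 6) -> c = 6; heap: [0-1 FREE][2-5 ALLOC][6-11 ALLOC][12-20 FREE]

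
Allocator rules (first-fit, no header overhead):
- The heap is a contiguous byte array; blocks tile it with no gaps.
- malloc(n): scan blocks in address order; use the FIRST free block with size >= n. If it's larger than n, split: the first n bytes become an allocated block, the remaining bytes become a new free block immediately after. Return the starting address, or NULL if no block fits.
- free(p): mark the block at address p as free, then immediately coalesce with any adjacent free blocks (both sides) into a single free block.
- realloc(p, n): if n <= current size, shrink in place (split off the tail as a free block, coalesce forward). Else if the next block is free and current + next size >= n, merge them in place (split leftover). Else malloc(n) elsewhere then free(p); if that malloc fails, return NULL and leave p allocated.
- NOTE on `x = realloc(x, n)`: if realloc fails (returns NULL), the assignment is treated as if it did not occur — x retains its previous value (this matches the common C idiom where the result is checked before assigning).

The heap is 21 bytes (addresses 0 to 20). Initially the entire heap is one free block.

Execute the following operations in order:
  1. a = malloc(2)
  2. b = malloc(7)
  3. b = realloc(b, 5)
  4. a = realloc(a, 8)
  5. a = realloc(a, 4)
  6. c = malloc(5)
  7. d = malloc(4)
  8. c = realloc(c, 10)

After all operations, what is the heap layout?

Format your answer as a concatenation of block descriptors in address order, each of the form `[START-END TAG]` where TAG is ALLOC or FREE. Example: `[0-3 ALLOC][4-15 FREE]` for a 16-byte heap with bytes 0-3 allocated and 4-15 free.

Answer: [0-1 FREE][2-6 ALLOC][7-10 ALLOC][11-15 ALLOC][16-19 ALLOC][20-20 FREE]

Derivation:
Op 1: a = malloc(2) -> a = 0; heap: [0-1 ALLOC][2-20 FREE]
Op 2: b = malloc(7) -> b = 2; heap: [0-1 ALLOC][2-8 ALLOC][9-20 FREE]
Op 3: b = realloc(b, 5) -> b = 2; heap: [0-1 ALLOC][2-6 ALLOC][7-20 FREE]
Op 4: a = realloc(a, 8) -> a = 7; heap: [0-1 FREE][2-6 ALLOC][7-14 ALLOC][15-20 FREE]
Op 5: a = realloc(a, 4) -> a = 7; heap: [0-1 FREE][2-6 ALLOC][7-10 ALLOC][11-20 FREE]
Op 6: c = malloc(5) -> c = 11; heap: [0-1 FREE][2-6 ALLOC][7-10 ALLOC][11-15 ALLOC][16-20 FREE]
Op 7: d = malloc(4) -> d = 16; heap: [0-1 FREE][2-6 ALLOC][7-10 ALLOC][11-15 ALLOC][16-19 ALLOC][20-20 FREE]
Op 8: c = realloc(c, 10) -> NULL (c unchanged); heap: [0-1 FREE][2-6 ALLOC][7-10 ALLOC][11-15 ALLOC][16-19 ALLOC][20-20 FREE]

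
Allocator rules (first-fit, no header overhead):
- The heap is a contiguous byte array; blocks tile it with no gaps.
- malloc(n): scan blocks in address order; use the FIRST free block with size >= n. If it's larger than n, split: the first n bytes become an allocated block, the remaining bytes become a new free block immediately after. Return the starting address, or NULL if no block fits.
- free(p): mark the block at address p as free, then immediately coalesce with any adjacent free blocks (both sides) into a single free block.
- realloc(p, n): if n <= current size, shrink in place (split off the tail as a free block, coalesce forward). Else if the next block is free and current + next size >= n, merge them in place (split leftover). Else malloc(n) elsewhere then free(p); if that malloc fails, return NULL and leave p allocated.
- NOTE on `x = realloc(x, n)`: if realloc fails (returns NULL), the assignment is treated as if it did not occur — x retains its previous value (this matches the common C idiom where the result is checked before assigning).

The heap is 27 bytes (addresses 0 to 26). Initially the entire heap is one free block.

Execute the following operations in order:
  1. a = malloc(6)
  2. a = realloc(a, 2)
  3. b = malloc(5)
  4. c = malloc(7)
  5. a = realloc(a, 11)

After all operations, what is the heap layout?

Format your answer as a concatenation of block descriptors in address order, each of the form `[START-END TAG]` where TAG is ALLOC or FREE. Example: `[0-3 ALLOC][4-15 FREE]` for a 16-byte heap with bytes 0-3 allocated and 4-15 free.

Answer: [0-1 FREE][2-6 ALLOC][7-13 ALLOC][14-24 ALLOC][25-26 FREE]

Derivation:
Op 1: a = malloc(6) -> a = 0; heap: [0-5 ALLOC][6-26 FREE]
Op 2: a = realloc(a, 2) -> a = 0; heap: [0-1 ALLOC][2-26 FREE]
Op 3: b = malloc(5) -> b = 2; heap: [0-1 ALLOC][2-6 ALLOC][7-26 FREE]
Op 4: c = malloc(7) -> c = 7; heap: [0-1 ALLOC][2-6 ALLOC][7-13 ALLOC][14-26 FREE]
Op 5: a = realloc(a, 11) -> a = 14; heap: [0-1 FREE][2-6 ALLOC][7-13 ALLOC][14-24 ALLOC][25-26 FREE]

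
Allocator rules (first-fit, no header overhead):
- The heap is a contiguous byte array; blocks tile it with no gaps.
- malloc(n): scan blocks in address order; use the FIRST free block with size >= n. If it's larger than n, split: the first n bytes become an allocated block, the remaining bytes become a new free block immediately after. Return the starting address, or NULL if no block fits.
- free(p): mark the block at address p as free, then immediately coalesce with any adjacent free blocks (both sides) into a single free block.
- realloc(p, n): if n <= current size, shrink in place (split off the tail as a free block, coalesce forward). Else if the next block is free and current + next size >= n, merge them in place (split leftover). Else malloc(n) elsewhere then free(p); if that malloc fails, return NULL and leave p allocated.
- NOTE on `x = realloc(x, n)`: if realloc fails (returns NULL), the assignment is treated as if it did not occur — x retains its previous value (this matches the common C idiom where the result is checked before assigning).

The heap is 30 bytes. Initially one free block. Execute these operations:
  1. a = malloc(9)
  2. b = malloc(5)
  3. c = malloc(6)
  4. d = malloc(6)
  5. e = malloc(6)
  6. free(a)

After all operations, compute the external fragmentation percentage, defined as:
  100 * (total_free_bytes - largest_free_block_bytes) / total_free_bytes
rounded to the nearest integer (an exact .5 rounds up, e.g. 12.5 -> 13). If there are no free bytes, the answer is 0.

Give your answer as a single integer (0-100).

Answer: 31

Derivation:
Op 1: a = malloc(9) -> a = 0; heap: [0-8 ALLOC][9-29 FREE]
Op 2: b = malloc(5) -> b = 9; heap: [0-8 ALLOC][9-13 ALLOC][14-29 FREE]
Op 3: c = malloc(6) -> c = 14; heap: [0-8 ALLOC][9-13 ALLOC][14-19 ALLOC][20-29 FREE]
Op 4: d = malloc(6) -> d = 20; heap: [0-8 ALLOC][9-13 ALLOC][14-19 ALLOC][20-25 ALLOC][26-29 FREE]
Op 5: e = malloc(6) -> e = NULL; heap: [0-8 ALLOC][9-13 ALLOC][14-19 ALLOC][20-25 ALLOC][26-29 FREE]
Op 6: free(a) -> (freed a); heap: [0-8 FREE][9-13 ALLOC][14-19 ALLOC][20-25 ALLOC][26-29 FREE]
Free blocks: [9 4] total_free=13 largest=9 -> 100*(13-9)/13 = 400/13 ≈ 30.769 -> rounds to 31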